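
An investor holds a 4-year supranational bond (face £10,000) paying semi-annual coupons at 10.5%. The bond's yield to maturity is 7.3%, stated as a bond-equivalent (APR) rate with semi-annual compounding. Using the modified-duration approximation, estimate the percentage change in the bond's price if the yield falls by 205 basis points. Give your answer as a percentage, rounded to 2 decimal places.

+6.73%

Periodic yield y = 0.0365. Modified duration first:
  t   CF        PV=CF/(1+0.0365)^t    t·PV
  1       525.00       506.5123       506.5123
  2       525.00       488.6756       977.3513
  3       525.00       471.4671     1,414.4013
  4       525.00       454.8645     1,819.4581
  5       525.00       438.8466     2,194.2332
  6       525.00       423.3928     2,540.3568
  7       525.00       408.4832     2,859.3821
  8    10,525.00     7,900.7379    63,205.9030
  Σ                 11,092.9800    75,517.5980
P = 11,092.9800; D_Mac = 6.80769 half-year periods = 3.40385 yrs; D_mod = 3.40385/(1+0.0365) = 3.28398 yrs.
ΔP/P ≈ -D_mod · Δy = -3.28398 × (-0.0205) = +0.067322 = +6.7322%.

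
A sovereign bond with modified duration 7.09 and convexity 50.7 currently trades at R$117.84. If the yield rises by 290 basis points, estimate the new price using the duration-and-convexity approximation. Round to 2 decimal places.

R$96.12

Duration effect: -D_mod·Δy = -7.09 × (+0.029) = -0.205610
Convexity effect: ½·C·(Δy)² = 0.5 × 50.7 × (0.029)² = +0.02131935
ΔP/P ≈ -0.205610 + 0.02131935 = -0.18429065
New price ≈ 117.84 × (1 - 0.18429065) = 96.123189804.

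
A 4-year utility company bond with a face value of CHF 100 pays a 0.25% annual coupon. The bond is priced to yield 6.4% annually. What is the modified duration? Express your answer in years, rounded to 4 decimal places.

Periodic yield y = 0.064. First find Macaulay duration:
  t   CF        PV=CF/(1+0.064)^t    t·PV
  1         0.25         0.2350         0.2350
  2         0.25         0.2208         0.4417
  3         0.25         0.2075         0.6226
  4       100.25        78.2200       312.8800
  Σ                     78.8833       314.1793
P = 78.8833; Macaulay duration = 314.1793 / 78.8833 = 3.98283 years.
Modified duration = D_Mac / (1 + y) = 3.98283 / 1.064 = 3.74327 years.

3.7433 years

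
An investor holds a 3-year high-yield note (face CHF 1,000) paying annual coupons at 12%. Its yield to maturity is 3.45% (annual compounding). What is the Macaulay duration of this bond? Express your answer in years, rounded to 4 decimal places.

Periodic yield y = 0.0345. Discount each cash flow and weight by its year:
  t   CF        PV=CF/(1+0.0345)^t    t·PV
  1       120.00       115.9981       115.9981
  2       120.00       112.1296       224.2592
  3     1,120.00     1,011.6413     3,034.9238
  Σ                  1,239.7689     3,375.1811
Price P = Σ PV = 1,239.7689.
Macaulay duration = Σ(t·PV) / P = 3,375.1811 / 1,239.7689 = 2.72243 years.

2.7224 years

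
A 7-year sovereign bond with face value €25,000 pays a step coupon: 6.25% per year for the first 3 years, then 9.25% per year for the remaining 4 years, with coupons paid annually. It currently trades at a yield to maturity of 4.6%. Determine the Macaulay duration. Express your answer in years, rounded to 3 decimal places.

5.897 years

Periodic yield y = 0.046. Discount each cash flow and weight by its year:
  t   CF        PV=CF/(1+0.046)^t    t·PV
  1     1,562.50     1,493.7859     1,493.7859
  2     1,562.50     1,428.0935     2,856.1871
  3     1,562.50     1,365.2902     4,095.8706
  4     2,312.50     1,931.7682     7,727.0726
  5     2,312.50     1,846.8147     9,234.0734
  6     2,312.50     1,765.5972    10,593.5833
  7    27,312.50    19,936.0752   139,552.5262
  Σ                 29,767.4248   175,553.0991
Price P = Σ PV = 29,767.4248.
Macaulay duration = Σ(t·PV) / P = 175,553.0991 / 29,767.4248 = 5.89749 years.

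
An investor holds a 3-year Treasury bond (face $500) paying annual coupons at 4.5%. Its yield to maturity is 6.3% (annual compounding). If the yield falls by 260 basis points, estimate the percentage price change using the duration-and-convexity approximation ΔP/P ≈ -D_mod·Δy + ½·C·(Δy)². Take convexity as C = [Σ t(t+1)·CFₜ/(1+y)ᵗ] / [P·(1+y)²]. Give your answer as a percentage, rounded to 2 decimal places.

+7.36%

With y = 0.063:
  t   CF        PV=CF/(1+0.063)^t    t·PV        t(t+1)·PV
  1        22.50        21.1665        21.1665          42.3330
  2        22.50        19.9121        39.8241         119.4723
  3       522.50       434.9972     1,304.9917       5,219.9669
  Σ                    476.0758     1,365.9823       5,381.7722
P = 476.0758; D_Mac = 2.86925 yrs; D_mod = 2.69920 yrs; C = 10.00421.
Duration effect: -2.69920 × (-0.026) = +0.070179
Convexity effect: 0.5 × 10.00421 × (-0.026)² = +0.0033814
ΔP/P ≈ +0.070179 + 0.0033814 = +0.073561 = +7.3561%.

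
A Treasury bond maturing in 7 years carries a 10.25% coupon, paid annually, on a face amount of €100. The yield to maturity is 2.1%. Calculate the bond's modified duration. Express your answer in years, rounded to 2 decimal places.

Periodic yield y = 0.021. First find Macaulay duration:
  t   CF        PV=CF/(1+0.021)^t    t·PV
  1        10.25        10.0392        10.0392
  2        10.25         9.8327        19.6654
  3        10.25         9.6305        28.8914
  4        10.25         9.4324        37.7295
  5        10.25         9.2384        46.1918
  6        10.25         9.0484        54.2901
  7       110.25        95.3232       667.2621
  Σ                    152.5446       864.0694
P = 152.5446; Macaulay duration = 864.0694 / 152.5446 = 5.66437 years.
Modified duration = D_Mac / (1 + y) = 5.66437 / 1.021 = 5.54787 years.

5.55 years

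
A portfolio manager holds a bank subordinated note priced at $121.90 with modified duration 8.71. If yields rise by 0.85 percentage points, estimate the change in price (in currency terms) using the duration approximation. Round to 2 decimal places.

-$9.02

Duration approximation: ΔP/P ≈ -D_mod · Δy = -8.71 × (+0.0085) = -0.074035.
ΔP ≈ 121.90 × (-0.074035) = -9.0248665.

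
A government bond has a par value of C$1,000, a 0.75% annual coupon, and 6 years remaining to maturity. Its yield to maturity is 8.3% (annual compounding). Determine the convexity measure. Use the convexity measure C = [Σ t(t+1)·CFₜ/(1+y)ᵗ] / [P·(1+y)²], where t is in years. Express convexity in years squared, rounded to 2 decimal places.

With y = 0.083:
  t   CF        PV=CF/(1+0.083)^t    t·PV        t(t+1)·PV
  1         7.50         6.9252         6.9252          13.8504
  2         7.50         6.3945        12.7889          38.3668
  3         7.50         5.9044        17.7132          70.8528
  4         7.50         5.4519        21.8076         109.0379
  5         7.50         5.0341        25.1703         151.0220
  6     1,007.50       624.4164     3,746.4985      26,225.4896
  Σ                    654.1265     3,830.9038      26,608.6196
P = 654.1265.
Convexity = Σ t(t+1)·PV / [P·(1+y)²] = 26,608.6196 / (654.1265 × 1.172889) = 34.68197.

34.68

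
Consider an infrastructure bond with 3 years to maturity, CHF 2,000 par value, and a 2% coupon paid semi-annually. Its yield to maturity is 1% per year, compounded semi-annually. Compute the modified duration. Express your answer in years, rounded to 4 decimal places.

2.9134 years

Periodic yield y = 0.005. First find Macaulay duration:
  t   CF        PV=CF/(1+0.005)^t    t·PV
  1        20.00        19.9005        19.9005
  2        20.00        19.8015        39.6030
  3        20.00        19.7030        59.1089
  4        20.00        19.6050        78.4198
  5        20.00        19.5074        97.5371
  6     2,020.00     1,960.4465    11,762.6791
  Σ                  2,058.9638    12,057.2484
P = 2,058.9638; Macaulay duration = 12,057.2484 / 2,058.9638 = 5.85598 half-year periods = 2.92799 years.
Modified duration = D_Mac / (1 + y) = 2.92799 / 1.005 = 2.91342 years.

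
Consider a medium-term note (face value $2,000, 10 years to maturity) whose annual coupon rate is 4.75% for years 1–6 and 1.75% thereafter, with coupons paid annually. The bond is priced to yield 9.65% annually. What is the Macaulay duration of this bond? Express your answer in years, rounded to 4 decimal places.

7.7059 years

Periodic yield y = 0.0965. Discount each cash flow and weight by its year:
  t   CF        PV=CF/(1+0.0965)^t    t·PV
  1        95.00        86.6393        86.6393
  2        95.00        79.0144       158.0288
  3        95.00        72.0606       216.1817
  4        95.00        65.7187       262.8749
  5        95.00        59.9350       299.6749
  6        95.00        54.6603       327.9616
  7        35.00        18.3657       128.5599
  8        35.00        16.7494       133.9951
  9        35.00        15.2753       137.4779
  10    2,035.00       809.9870     8,099.8701
  Σ                  1,278.4057     9,851.2643
Price P = Σ PV = 1,278.4057.
Macaulay duration = Σ(t·PV) / P = 9,851.2643 / 1,278.4057 = 7.70590 years.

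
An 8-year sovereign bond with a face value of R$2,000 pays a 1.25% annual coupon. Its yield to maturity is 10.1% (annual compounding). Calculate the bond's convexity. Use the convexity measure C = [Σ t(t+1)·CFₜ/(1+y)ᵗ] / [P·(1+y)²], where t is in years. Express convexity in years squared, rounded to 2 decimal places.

With y = 0.101:
  t   CF        PV=CF/(1+0.101)^t    t·PV        t(t+1)·PV
  1        25.00        22.7066        22.7066          45.4133
  2        25.00        20.6236        41.2473         123.7419
  3        25.00        18.7317        56.1952         224.7808
  4        25.00        17.0134        68.0535         340.2677
  5        25.00        15.4527        77.2633         463.5800
  6        25.00        14.0351        84.2107         589.4750
  7        25.00        12.7476        89.2333         713.8662
  8     2,025.00       937.8351     7,502.6807      67,524.1261
  Σ                  1,059.1459     7,941.5907      70,025.2509
P = 1,059.1459.
Convexity = Σ t(t+1)·PV / [P·(1+y)²] = 70,025.2509 / (1,059.1459 × 1.212201) = 54.54115.

54.54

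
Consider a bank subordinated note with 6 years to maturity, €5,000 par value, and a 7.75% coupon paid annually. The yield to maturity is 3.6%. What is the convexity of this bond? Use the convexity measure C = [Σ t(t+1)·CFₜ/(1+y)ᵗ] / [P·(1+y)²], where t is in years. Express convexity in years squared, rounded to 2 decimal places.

31.54

With y = 0.036:
  t   CF        PV=CF/(1+0.036)^t    t·PV        t(t+1)·PV
  1       387.50       374.0347       374.0347         748.0695
  2       387.50       361.0374       722.0748       2,166.2244
  3       387.50       348.4917     1,045.4751       4,181.9004
  4       387.50       336.3820     1,345.5278       6,727.6390
  5       387.50       324.6930     1,623.4650       9,740.7901
  6     5,387.50     4,357.4133    26,144.4796     183,011.3569
  Σ                  6,102.0521    31,255.0570     206,575.9804
P = 6,102.0521.
Convexity = Σ t(t+1)·PV / [P·(1+y)²] = 206,575.9804 / (6,102.0521 × 1.073296) = 31.54165.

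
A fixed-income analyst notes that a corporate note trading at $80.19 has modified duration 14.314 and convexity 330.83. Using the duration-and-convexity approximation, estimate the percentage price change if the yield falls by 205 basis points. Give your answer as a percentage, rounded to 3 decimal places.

Duration effect: -D_mod·Δy = -14.314 × (-0.0205) = +0.293437
Convexity effect: ½·C·(Δy)² = 0.5 × 330.83 × (-0.0205)² = +0.06951565375
ΔP/P ≈ +0.293437 + 0.06951565375 = +0.36295265375
= +36.295265375%.

+36.295%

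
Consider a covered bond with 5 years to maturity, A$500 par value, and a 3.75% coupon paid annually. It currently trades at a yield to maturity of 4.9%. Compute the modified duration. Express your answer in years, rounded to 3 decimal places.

4.424 years

Periodic yield y = 0.049. First find Macaulay duration:
  t   CF        PV=CF/(1+0.049)^t    t·PV
  1        18.75        17.8742        17.8742
  2        18.75        17.0392        34.0785
  3        18.75        16.2433        48.7300
  4        18.75        15.4846        61.9383
  5       518.75       408.3952     2,041.9762
  Σ                    475.0365     2,204.5971
P = 475.0365; Macaulay duration = 2,204.5971 / 475.0365 = 4.64090 years.
Modified duration = D_Mac / (1 + y) = 4.64090 / 1.049 = 4.42412 years.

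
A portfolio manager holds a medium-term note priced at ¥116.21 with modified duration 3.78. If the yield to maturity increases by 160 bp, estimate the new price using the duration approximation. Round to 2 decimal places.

¥109.18

Duration approximation: ΔP/P ≈ -D_mod · Δy = -3.78 × (+0.016) = -0.060480.
New price ≈ 116.21 × (1 - 0.060480) = 109.1816192.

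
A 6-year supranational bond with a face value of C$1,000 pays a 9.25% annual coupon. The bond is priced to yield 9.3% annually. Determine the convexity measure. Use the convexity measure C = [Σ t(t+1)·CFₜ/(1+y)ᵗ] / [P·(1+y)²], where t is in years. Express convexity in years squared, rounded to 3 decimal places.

26.402

With y = 0.093:
  t   CF        PV=CF/(1+0.093)^t    t·PV        t(t+1)·PV
  1        92.50        84.6295        84.6295         169.2589
  2        92.50        77.4286       154.8572         464.5716
  3        92.50        70.8404       212.5213         850.0853
  4        92.50        64.8128       259.2514       1,296.2569
  5        92.50        59.2981       296.4906       1,778.9436
  6     1,092.50       640.7675     3,844.6050      26,912.2349
  Σ                    997.7770     4,852.3549      31,471.3512
P = 997.7770.
Convexity = Σ t(t+1)·PV / [P·(1+y)²] = 31,471.3512 / (997.7770 × 1.194649) = 26.40229.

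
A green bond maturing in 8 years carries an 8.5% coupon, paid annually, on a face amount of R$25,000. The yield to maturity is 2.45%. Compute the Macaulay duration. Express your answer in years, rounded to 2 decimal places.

Periodic yield y = 0.0245. Discount each cash flow and weight by its year:
  t   CF        PV=CF/(1+0.0245)^t    t·PV
  1     2,125.00     2,074.1825     2,074.1825
  2     2,125.00     2,024.5803     4,049.1606
  3     2,125.00     1,976.1643     5,928.4929
  4     2,125.00     1,928.9061     7,715.6243
  5     2,125.00     1,882.7780     9,413.8901
  6     2,125.00     1,837.7531    11,026.5184
  7     2,125.00     1,793.8049    12,556.6340
  8    27,125.00    22,349.8208   178,798.5662
  Σ                 35,867.9899   231,563.0692
Price P = Σ PV = 35,867.9899.
Macaulay duration = Σ(t·PV) / P = 231,563.0692 / 35,867.9899 = 6.45598 years.

6.46 years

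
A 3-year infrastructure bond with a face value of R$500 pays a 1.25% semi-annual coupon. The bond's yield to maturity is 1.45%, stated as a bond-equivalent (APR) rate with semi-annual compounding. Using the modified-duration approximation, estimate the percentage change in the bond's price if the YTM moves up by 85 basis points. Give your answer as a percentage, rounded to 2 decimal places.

-2.49%

Periodic yield y = 0.00725. Modified duration first:
  t   CF        PV=CF/(1+0.00725)^t    t·PV
  1        3.125         3.1025         3.1025
  2        3.125         3.0802         6.1604
  3        3.125         3.0580         9.1740
  4        3.125         3.0360        12.1440
  5        3.125         3.0141        15.0707
  6      503.125       481.7839     2,890.7031
  Σ                    497.0747     2,936.3547
P = 497.0747; D_Mac = 5.90727 half-year periods = 2.95364 yrs; D_mod = 2.95364/(1+0.00725) = 2.93238 yrs.
ΔP/P ≈ -D_mod · Δy = -2.93238 × (+0.0085) = -0.024925 = -2.4925%.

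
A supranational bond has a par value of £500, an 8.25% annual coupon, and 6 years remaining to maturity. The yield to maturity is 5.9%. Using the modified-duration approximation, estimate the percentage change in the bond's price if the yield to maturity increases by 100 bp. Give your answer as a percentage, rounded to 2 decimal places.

-4.75%

Periodic yield y = 0.059. Modified duration first:
  t   CF        PV=CF/(1+0.059)^t    t·PV
  1        41.25        38.9518        38.9518
  2        41.25        36.7817        73.5634
  3        41.25        34.7325       104.1975
  4        41.25        32.7975       131.1898
  5        41.25        30.9702       154.8511
  6       541.25       383.7268     2,302.3609
  Σ                    557.9605     2,805.1145
P = 557.9605; D_Mac = 5.02744 yrs; D_mod = 5.02744/(1+0.059) = 4.74735 yrs.
ΔP/P ≈ -D_mod · Δy = -4.74735 × (+0.01) = -0.047473 = -4.7473%.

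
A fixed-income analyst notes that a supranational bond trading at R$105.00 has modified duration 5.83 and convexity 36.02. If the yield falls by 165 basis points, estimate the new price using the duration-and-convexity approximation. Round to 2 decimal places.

Duration effect: -D_mod·Δy = -5.83 × (-0.0165) = +0.096195
Convexity effect: ½·C·(Δy)² = 0.5 × 36.02 × (-0.0165)² = +0.0049032225
ΔP/P ≈ +0.096195 + 0.0049032225 = +0.1010982225
New price ≈ 105.00 × (1 + 0.1010982225) = 115.6153133625.

R$115.62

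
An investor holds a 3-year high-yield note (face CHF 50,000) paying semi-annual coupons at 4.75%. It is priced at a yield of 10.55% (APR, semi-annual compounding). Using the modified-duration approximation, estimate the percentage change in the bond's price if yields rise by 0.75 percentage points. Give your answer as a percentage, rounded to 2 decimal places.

Periodic yield y = 0.05275. Modified duration first:
  t   CF        PV=CF/(1+0.05275)^t    t·PV
  1     1,187.50     1,127.9981     1,127.9981
  2     1,187.50     1,071.4777     2,142.9553
  3     1,187.50     1,017.7893     3,053.3678
  4     1,187.50       966.7910     3,867.1642
  5     1,187.50       918.3482     4,591.7409
  6    51,187.50    37,602.1276   225,612.7655
  Σ                 42,704.5318   240,395.9917
P = 42,704.5318; D_Mac = 5.62929 half-year periods = 2.81464 yrs; D_mod = 2.81464/(1+0.05275) = 2.67361 yrs.
ΔP/P ≈ -D_mod · Δy = -2.67361 × (+0.0075) = -0.020052 = -2.0052%.

-2.01%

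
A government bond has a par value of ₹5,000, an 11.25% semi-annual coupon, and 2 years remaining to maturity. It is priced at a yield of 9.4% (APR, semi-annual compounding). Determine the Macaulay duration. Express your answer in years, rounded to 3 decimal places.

Periodic yield y = 0.047. Discount each cash flow and weight by its period:
  t   CF        PV=CF/(1+0.047)^t    t·PV
  1       281.25       268.6246       268.6246
  2       281.25       256.5660       513.1321
  3       281.25       245.0487       735.1462
  4     5,281.25     4,394.9101    17,579.6406
  Σ                  5,165.1496    19,096.5435
Price P = Σ PV = 5,165.1496.
Macaulay duration = Σ(t·PV) / P = 19,096.5435 / 5,165.1496 = 3.69719 half-year periods.
In years: 3.69719 / 2 = 1.84860 years.

1.849 years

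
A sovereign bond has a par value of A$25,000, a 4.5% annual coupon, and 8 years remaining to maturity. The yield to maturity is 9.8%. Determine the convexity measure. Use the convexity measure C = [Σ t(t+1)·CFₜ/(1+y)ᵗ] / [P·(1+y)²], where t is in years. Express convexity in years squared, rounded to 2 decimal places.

With y = 0.098:
  t   CF        PV=CF/(1+0.098)^t    t·PV        t(t+1)·PV
  1     1,125.00     1,024.5902     1,024.5902       2,049.1803
  2     1,125.00       933.1422     1,866.2845       5,598.8534
  3     1,125.00       849.8563     2,549.5689      10,198.2757
  4     1,125.00       774.0039     3,096.0157      15,480.0785
  5     1,125.00       704.9216     3,524.6080      21,147.6482
  6     1,125.00       642.0051     3,852.0306      26,964.2144
  7     1,125.00       584.7041     4,092.9287      32,743.4298
  8    26,125.00    12,366.2374    98,929.8989     890,369.0900
  Σ                 17,879.4608   118,935.9255   1,004,550.7702
P = 17,879.4608.
Convexity = Σ t(t+1)·PV / [P·(1+y)²] = 1,004,550.7702 / (17,879.4608 × 1.205604) = 46.60288.

46.60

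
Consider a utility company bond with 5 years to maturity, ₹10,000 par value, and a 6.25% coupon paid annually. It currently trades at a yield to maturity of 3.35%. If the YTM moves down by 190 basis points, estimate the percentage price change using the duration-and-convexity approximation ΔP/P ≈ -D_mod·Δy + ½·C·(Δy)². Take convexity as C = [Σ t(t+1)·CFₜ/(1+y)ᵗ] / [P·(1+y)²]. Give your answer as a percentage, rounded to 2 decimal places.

+8.68%

With y = 0.0335:
  t   CF        PV=CF/(1+0.0335)^t    t·PV        t(t+1)·PV
  1       625.00       604.7412       604.7412       1,209.4823
  2       625.00       585.1390     1,170.2780       3,510.8341
  3       625.00       566.1722     1,698.5167       6,794.0669
  4       625.00       547.8203     2,191.2811      10,956.4053
  5    10,625.00     9,011.0735    45,055.3677     270,332.2061
  Σ                 11,314.9462    50,720.1847     292,802.9948
P = 11,314.9462; D_Mac = 4.48258 yrs; D_mod = 4.33728 yrs; C = 24.22713.
Duration effect: -4.33728 × (-0.019) = +0.082408
Convexity effect: 0.5 × 24.22713 × (-0.019)² = +0.0043730
ΔP/P ≈ +0.082408 + 0.0043730 = +0.086781 = +8.6781%.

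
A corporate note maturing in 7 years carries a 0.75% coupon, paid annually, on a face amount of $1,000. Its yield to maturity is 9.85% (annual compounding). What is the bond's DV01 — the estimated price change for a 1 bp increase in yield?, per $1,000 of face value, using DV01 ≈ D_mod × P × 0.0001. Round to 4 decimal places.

$0.3423

Periodic yield y = 0.0985.
  t   CF        PV=CF/(1+0.0985)^t    t·PV
  1         7.50         6.8275         6.8275
  2         7.50         6.2153        12.4306
  3         7.50         5.6580        16.9739
  4         7.50         5.1506        20.6026
  5         7.50         4.6888        23.4440
  6         7.50         4.2684        25.6102
  7     1,007.50       521.9689     3,653.7823
  Σ                    554.7774     3,759.6709
P = 554.7774; D_Mac = 6.77690 yrs; D_mod = 6.16923 yrs.
DV01 ≈ 6.16923 × 554.7774 × 0.0001 = 0.342255.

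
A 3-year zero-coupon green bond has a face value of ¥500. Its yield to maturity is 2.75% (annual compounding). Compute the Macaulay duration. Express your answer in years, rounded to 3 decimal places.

A zero-coupon bond has a single cash flow at maturity, so its Macaulay duration equals its maturity: 3 years.

3.000 years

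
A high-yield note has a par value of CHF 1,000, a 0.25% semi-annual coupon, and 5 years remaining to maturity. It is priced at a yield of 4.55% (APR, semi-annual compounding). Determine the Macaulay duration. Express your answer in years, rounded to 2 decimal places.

4.97 years

Periodic yield y = 0.02275. Discount each cash flow and weight by its period:
  t   CF        PV=CF/(1+0.02275)^t    t·PV
  1         1.25         1.2222         1.2222
  2         1.25         1.1950         2.3900
  3         1.25         1.1684         3.5053
  4         1.25         1.1424         4.5697
  5         1.25         1.1170         5.5851
  6         1.25         1.0922         6.5531
  7         1.25         1.0679         7.4752
  8         1.25         1.0441         8.3530
  9         1.25         1.0209         9.1881
  10    1,001.25       799.5537     7,995.5372
  Σ                    809.6239     8,044.3789
Price P = Σ PV = 809.6239.
Macaulay duration = Σ(t·PV) / P = 8,044.3789 / 809.6239 = 9.93595 half-year periods.
In years: 9.93595 / 2 = 4.96797 years.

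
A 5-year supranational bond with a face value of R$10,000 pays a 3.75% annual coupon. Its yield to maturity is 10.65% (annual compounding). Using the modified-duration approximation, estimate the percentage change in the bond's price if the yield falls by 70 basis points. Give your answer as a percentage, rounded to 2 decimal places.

Periodic yield y = 0.1065. Modified duration first:
  t   CF        PV=CF/(1+0.1065)^t    t·PV
  1       375.00       338.9065       338.9065
  2       375.00       306.2869       612.5738
  3       375.00       276.8070       830.4209
  4       375.00       250.1645     1,000.6578
  5    10,375.00     6,255.0533    31,275.2665
  Σ                  7,427.2181    34,057.8254
P = 7,427.2181; D_Mac = 4.58554 yrs; D_mod = 4.58554/(1+0.1065) = 4.14419 yrs.
ΔP/P ≈ -D_mod · Δy = -4.14419 × (-0.007) = +0.029009 = +2.9009%.

+2.90%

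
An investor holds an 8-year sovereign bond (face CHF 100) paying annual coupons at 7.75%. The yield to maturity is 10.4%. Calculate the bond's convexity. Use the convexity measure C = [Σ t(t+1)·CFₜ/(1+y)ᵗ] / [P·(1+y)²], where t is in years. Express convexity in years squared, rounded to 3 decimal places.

With y = 0.104:
  t   CF        PV=CF/(1+0.104)^t    t·PV        t(t+1)·PV
  1         7.75         7.0199         7.0199          14.0399
  2         7.75         6.3586        12.7173          38.1518
  3         7.75         5.7596        17.2789          69.1155
  4         7.75         5.2171        20.8682         104.3411
  5         7.75         4.7256        23.6280         141.7678
  6         7.75         4.2804        25.6826         179.7780
  7         7.75         3.8772        27.1404         217.1232
  8       107.75        48.8275       390.6202       3,515.5816
  Σ                     86.0660       524.9554       4,279.8989
P = 86.0660.
Convexity = Σ t(t+1)·PV / [P·(1+y)²] = 4,279.8989 / (86.0660 × 1.218816) = 40.80034.

40.800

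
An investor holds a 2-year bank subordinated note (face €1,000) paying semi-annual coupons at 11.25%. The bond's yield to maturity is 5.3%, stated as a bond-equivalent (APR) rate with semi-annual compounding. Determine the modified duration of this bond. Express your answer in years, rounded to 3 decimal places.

1.807 years

Periodic yield y = 0.0265. First find Macaulay duration:
  t   CF        PV=CF/(1+0.0265)^t    t·PV
  1        56.25        54.7979        54.7979
  2        56.25        53.3832       106.7664
  3        56.25        52.0051       156.0152
  4     1,056.25       951.3294     3,805.3175
  Σ                  1,111.5155     4,122.8970
P = 1,111.5155; Macaulay duration = 4,122.8970 / 1,111.5155 = 3.70926 half-year periods = 1.85463 years.
Modified duration = D_Mac / (1 + y) = 1.85463 / 1.0265 = 1.80675 years.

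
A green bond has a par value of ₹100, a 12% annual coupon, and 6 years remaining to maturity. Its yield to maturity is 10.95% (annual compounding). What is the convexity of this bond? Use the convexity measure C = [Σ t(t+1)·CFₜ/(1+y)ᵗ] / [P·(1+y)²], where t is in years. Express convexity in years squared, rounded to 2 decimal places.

With y = 0.1095:
  t   CF        PV=CF/(1+0.1095)^t    t·PV        t(t+1)·PV
  1        12.00        10.8157        10.8157          21.6314
  2        12.00         9.7482        19.4965          58.4895
  3        12.00         8.7862        26.3585         105.4340
  4        12.00         7.9190        31.6761         158.3806
  5        12.00         7.1375        35.6874         214.1243
  6       112.00        60.0419       360.2512       2,521.7584
  Σ                    104.4485       484.2854       3,079.8181
P = 104.4485.
Convexity = Σ t(t+1)·PV / [P·(1+y)²] = 3,079.8181 / (104.4485 × 1.230990) = 23.95347.

23.95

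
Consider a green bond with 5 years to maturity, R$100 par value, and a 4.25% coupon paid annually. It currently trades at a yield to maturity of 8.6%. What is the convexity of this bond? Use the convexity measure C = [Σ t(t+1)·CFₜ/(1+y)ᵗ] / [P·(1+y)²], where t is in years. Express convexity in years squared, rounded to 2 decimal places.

With y = 0.086:
  t   CF        PV=CF/(1+0.086)^t    t·PV        t(t+1)·PV
  1         4.25         3.9134         3.9134           7.8269
  2         4.25         3.6035         7.2071          21.6212
  3         4.25         3.3182         9.9545          39.8181
  4         4.25         3.0554        12.2216          61.1082
  5       104.25        69.0124       345.0618       2,070.3711
  Σ                     82.9029       378.3585       2,200.7455
P = 82.9029.
Convexity = Σ t(t+1)·PV / [P·(1+y)²] = 2,200.7455 / (82.9029 × 1.179396) = 22.50817.

22.51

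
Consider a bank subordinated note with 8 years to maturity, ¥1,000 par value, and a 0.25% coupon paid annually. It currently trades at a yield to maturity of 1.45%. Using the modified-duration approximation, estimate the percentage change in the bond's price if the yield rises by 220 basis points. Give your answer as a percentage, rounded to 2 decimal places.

Periodic yield y = 0.0145. Modified duration first:
  t   CF        PV=CF/(1+0.0145)^t    t·PV
  1         2.50         2.4643         2.4643
  2         2.50         2.4290         4.8581
  3         2.50         2.3943         7.1830
  4         2.50         2.3601         9.4404
  5         2.50         2.3264        11.6319
  6         2.50         2.2931        13.7587
  7         2.50         2.2603        15.8224
  8     1,002.50       893.4453     7,147.5624
  Σ                    909.9729     7,212.7213
P = 909.9729; D_Mac = 7.92630 yrs; D_mod = 7.92630/(1+0.0145) = 7.81301 yrs.
ΔP/P ≈ -D_mod · Δy = -7.81301 × (+0.022) = -0.171886 = -17.1886%.

-17.19%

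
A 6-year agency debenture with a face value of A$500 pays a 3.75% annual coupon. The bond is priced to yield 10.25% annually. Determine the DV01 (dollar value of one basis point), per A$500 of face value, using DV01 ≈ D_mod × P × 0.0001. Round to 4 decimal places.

A$0.1752

Periodic yield y = 0.1025.
  t   CF        PV=CF/(1+0.1025)^t    t·PV
  1        18.75        17.0068        17.0068
  2        18.75        15.4257        30.8513
  3        18.75        13.9915        41.9746
  4        18.75        12.6907        50.7630
  5        18.75        11.5109        57.5544
  6       518.75       288.8594     1,733.1565
  Σ                    359.4850     1,931.3065
P = 359.4850; D_Mac = 5.37243 yrs; D_mod = 4.87295 yrs.
DV01 ≈ 4.87295 × 359.4850 × 0.0001 = 0.175175.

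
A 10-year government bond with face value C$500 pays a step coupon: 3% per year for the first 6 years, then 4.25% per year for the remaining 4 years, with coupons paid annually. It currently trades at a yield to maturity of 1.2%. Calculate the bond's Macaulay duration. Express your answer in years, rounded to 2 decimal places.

8.88 years

Periodic yield y = 0.012. Discount each cash flow and weight by its year:
  t   CF        PV=CF/(1+0.012)^t    t·PV
  1        15.00        14.8221        14.8221
  2        15.00        14.6464        29.2928
  3        15.00        14.4727        43.4181
  4        15.00        14.3011        57.2044
  5        15.00        14.1315        70.6576
  6        15.00        13.9639        83.7837
  7        21.25        19.5477       136.8338
  8        21.25        19.3159       154.5272
  9        21.25        19.0869       171.7817
  10      521.25       462.6376     4,626.3762
  Σ                    606.9258     5,388.6974
Price P = Σ PV = 606.9258.
Macaulay duration = Σ(t·PV) / P = 5,388.6974 / 606.9258 = 8.87868 years.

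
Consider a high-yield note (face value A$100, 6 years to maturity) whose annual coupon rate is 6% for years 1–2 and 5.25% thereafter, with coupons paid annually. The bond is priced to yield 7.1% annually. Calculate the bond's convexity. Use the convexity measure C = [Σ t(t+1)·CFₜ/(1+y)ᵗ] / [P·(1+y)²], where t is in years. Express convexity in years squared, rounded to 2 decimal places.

With y = 0.071:
  t   CF        PV=CF/(1+0.071)^t    t·PV        t(t+1)·PV
  1         6.00         5.6022         5.6022          11.2045
  2         6.00         5.2309        10.4617          31.3851
  3         5.25         4.2736        12.8207          51.2828
  4         5.25         3.9903        15.9610          79.8052
  5         5.25         3.7257        18.6287         111.7720
  6       105.25        69.7405       418.4432       2,929.1025
  Σ                     92.5632       481.9176       3,214.5522
P = 92.5632.
Convexity = Σ t(t+1)·PV / [P·(1+y)²] = 3,214.5522 / (92.5632 × 1.147041) = 30.27633.

30.28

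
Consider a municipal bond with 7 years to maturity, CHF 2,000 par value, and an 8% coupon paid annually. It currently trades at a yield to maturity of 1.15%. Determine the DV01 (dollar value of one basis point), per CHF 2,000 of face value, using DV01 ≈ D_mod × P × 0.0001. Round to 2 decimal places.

CHF 1.70

Periodic yield y = 0.0115.
  t   CF        PV=CF/(1+0.0115)^t    t·PV
  1       160.00       158.1809       158.1809
  2       160.00       156.3825       312.7650
  3       160.00       154.6046       463.8137
  4       160.00       152.8468       611.3873
  5       160.00       151.1091       755.5454
  6       160.00       149.3911       896.3465
  7     2,160.00     1,993.8503    13,956.9519
  Σ                  2,916.3653    17,154.9907
P = 2,916.3653; D_Mac = 5.88232 yrs; D_mod = 5.81544 yrs.
DV01 ≈ 5.81544 × 2,916.3653 × 0.0001 = 1.695995.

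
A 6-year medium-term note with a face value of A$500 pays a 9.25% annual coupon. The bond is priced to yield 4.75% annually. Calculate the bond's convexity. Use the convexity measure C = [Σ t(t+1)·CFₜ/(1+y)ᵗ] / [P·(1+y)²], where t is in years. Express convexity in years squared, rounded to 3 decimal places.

With y = 0.0475:
  t   CF        PV=CF/(1+0.0475)^t    t·PV        t(t+1)·PV
  1        46.25        44.1527        44.1527          88.3055
  2        46.25        42.1506        84.3012         252.9035
  3        46.25        40.2392       120.7177         482.8707
  4        46.25        38.4145       153.6582         768.2908
  5        46.25        36.6726       183.3629       1,100.1777
  6       546.25       413.4921     2,480.9528      17,366.6699
  Σ                    615.1218     3,067.1456      20,059.2182
P = 615.1218.
Convexity = Σ t(t+1)·PV / [P·(1+y)²] = 20,059.2182 / (615.1218 × 1.097256) = 29.71973.

29.720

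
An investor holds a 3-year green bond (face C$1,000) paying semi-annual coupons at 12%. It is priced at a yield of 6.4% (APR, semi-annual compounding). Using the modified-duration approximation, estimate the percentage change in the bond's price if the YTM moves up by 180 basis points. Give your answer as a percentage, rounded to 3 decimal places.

-4.598%

Periodic yield y = 0.032. Modified duration first:
  t   CF        PV=CF/(1+0.032)^t    t·PV
  1        60.00        58.1395        58.1395
  2        60.00        56.3368       112.6735
  3        60.00        54.5899       163.7696
  4        60.00        52.8972       211.5887
  5        60.00        51.2570       256.2848
  6     1,060.00       877.4607     5,264.7643
  Σ                  1,150.6810     6,067.2204
P = 1,150.6810; D_Mac = 5.27272 half-year periods = 2.63636 yrs; D_mod = 2.63636/(1+0.032) = 2.55461 yrs.
ΔP/P ≈ -D_mod · Δy = -2.55461 × (+0.018) = -0.045983 = -4.5983%.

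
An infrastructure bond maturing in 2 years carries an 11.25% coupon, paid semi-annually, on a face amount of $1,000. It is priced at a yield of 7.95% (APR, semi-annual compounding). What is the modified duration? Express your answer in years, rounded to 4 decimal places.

1.7800 years

Periodic yield y = 0.03975. First find Macaulay duration:
  t   CF        PV=CF/(1+0.03975)^t    t·PV
  1        56.25        54.0995        54.0995
  2        56.25        52.0313       104.0626
  3        56.25        50.0421       150.1264
  4     1,056.25       903.7556     3,615.0224
  Σ                  1,059.9286     3,923.3110
P = 1,059.9286; Macaulay duration = 3,923.3110 / 1,059.9286 = 3.70149 half-year periods = 1.85074 years.
Modified duration = D_Mac / (1 + y) = 1.85074 / 1.03975 = 1.77999 years.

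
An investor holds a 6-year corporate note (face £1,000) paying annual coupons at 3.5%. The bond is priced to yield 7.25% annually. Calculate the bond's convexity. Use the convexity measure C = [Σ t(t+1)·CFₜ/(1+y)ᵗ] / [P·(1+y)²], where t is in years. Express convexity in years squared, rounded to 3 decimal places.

With y = 0.0725:
  t   CF        PV=CF/(1+0.0725)^t    t·PV        t(t+1)·PV
  1        35.00        32.6340        32.6340          65.2681
  2        35.00        30.4280        60.8560         182.5680
  3        35.00        28.3711        85.1133         340.4532
  4        35.00        26.4532       105.8130         529.0648
  5        35.00        24.6650       123.3251         739.9507
  6     1,035.00       680.0746     4,080.4475      28,563.1325
  Σ                    822.6260     4,488.1889      30,420.4373
P = 822.6260.
Convexity = Σ t(t+1)·PV / [P·(1+y)²] = 30,420.4373 / (822.6260 × 1.150256) = 32.14907.

32.149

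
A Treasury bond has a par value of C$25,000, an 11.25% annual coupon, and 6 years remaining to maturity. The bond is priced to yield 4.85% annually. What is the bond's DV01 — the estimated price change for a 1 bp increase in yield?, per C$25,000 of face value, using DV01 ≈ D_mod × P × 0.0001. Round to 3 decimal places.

Periodic yield y = 0.0485.
  t   CF        PV=CF/(1+0.0485)^t    t·PV
  1     2,812.50     2,682.4034     2,682.4034
  2     2,812.50     2,558.3247     5,116.6494
  3     2,812.50     2,439.9854     7,319.9562
  4     2,812.50     2,327.1201     9,308.4803
  5     2,812.50     2,219.4755    11,097.3775
  6    27,812.50    20,932.9010   125,597.4060
  Σ                 33,160.2101   161,122.2728
P = 33,160.2101; D_Mac = 4.85890 yrs; D_mod = 4.63415 yrs.
DV01 ≈ 4.63415 × 33,160.2101 × 0.0001 = 15.366931.

C$15.367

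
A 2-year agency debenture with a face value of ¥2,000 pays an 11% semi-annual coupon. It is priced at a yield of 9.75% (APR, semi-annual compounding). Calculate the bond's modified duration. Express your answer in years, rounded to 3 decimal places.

Periodic yield y = 0.04875. First find Macaulay duration:
  t   CF        PV=CF/(1+0.04875)^t    t·PV
  1       110.00       104.8868       104.8868
  2       110.00       100.0112       200.0224
  3       110.00        95.3623       286.0869
  4     2,110.00     1,744.1931     6,976.7723
  Σ                  2,044.4534     7,567.7685
P = 2,044.4534; Macaulay duration = 7,567.7685 / 2,044.4534 = 3.70161 half-year periods = 1.85080 years.
Modified duration = D_Mac / (1 + y) = 1.85080 / 1.04875 = 1.76477 years.

1.765 years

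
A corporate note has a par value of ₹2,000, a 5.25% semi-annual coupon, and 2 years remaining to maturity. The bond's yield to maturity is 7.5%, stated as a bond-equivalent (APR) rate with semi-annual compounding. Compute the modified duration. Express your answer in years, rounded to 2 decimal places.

Periodic yield y = 0.0375. First find Macaulay duration:
  t   CF        PV=CF/(1+0.0375)^t    t·PV
  1        52.50        50.6024        50.6024
  2        52.50        48.7734        97.5468
  3        52.50        47.0105       141.0315
  4     2,052.50     1,771.4575     7,085.8301
  Σ                  1,917.8439     7,375.0109
P = 1,917.8439; Macaulay duration = 7,375.0109 / 1,917.8439 = 3.84547 half-year periods = 1.92273 years.
Modified duration = D_Mac / (1 + y) = 1.92273 / 1.0375 = 1.85324 years.

1.85 years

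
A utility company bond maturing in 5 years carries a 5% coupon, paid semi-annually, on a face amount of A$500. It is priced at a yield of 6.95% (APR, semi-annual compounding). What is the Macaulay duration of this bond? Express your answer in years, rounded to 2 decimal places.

Periodic yield y = 0.03475. Discount each cash flow and weight by its period:
  t   CF        PV=CF/(1+0.03475)^t    t·PV
  1        12.50        12.0802        12.0802
  2        12.50        11.6745        23.3490
  3        12.50        11.2825        33.8474
  4        12.50        10.9036        43.6142
  5        12.50        10.5374        52.6869
  6        12.50        10.1835        61.1010
  7        12.50         9.8415        68.8906
  8        12.50         9.5110        76.0881
  9        12.50         9.1916        82.7244
  10      512.50       364.1996     3,641.9965
  Σ                    459.4054     4,096.3784
Price P = Σ PV = 459.4054.
Macaulay duration = Σ(t·PV) / P = 4,096.3784 / 459.4054 = 8.91670 half-year periods.
In years: 8.91670 / 2 = 4.45835 years.

4.46 years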